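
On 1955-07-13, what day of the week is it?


Date: July 13, 1955
Anchor: Jan 1, 1955. With p = 1955 - 1 = 1954: (p + p//4 - p//100 + p//400) mod 7 = (1954 + 488 - 19 + 4) mod 7 = 2427 mod 7 = 5 -> Saturday (Mon=0 ... Sun=6)
Days before July (Jan-Jun): 181; offset = 181 + 13 - 1 = 193
Weekday index = (5 + 193) mod 7 = 2

Day of the week: Wednesday


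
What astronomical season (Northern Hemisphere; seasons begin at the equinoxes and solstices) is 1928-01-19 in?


Date: January 19
Astronomical Winter (approx.; exact equinox/solstice day varies by year): December 21 to March 19
January 19 falls within the Winter window

Winter


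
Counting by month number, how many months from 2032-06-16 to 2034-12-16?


From June 2032 to December 2034
2 years * 12 = 24 months, plus 6 months = 30

30 months


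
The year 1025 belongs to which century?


Century = (year - 1) // 100 + 1
= (1025 - 1) // 100 + 1
= 1024 // 100 + 1
= 10 + 1

11th century


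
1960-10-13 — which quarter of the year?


Month: October (month 10)
Q1: Jan-Mar, Q2: Apr-Jun, Q3: Jul-Sep, Q4: Oct-Dec

Q4


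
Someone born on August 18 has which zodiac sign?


Date: August 18
Conventional tropical zodiac dates: Leo from July 23 onward; Virgo starts August 23
August 18 falls within the Leo range

Leo


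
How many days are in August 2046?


August 2046

31 days


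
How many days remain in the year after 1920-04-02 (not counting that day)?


Day of year: 93 of 366
Remaining = 366 - 93

273 days


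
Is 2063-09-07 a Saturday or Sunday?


Anchor: Jan 1, 2063. With p = 2063 - 1 = 2062: (p + p//4 - p//100 + p//400) mod 7 = (2062 + 515 - 20 + 5) mod 7 = 2562 mod 7 = 0 -> Monday (Mon=0 ... Sun=6)
Day of year: 250; offset = 249
Weekday index = (0 + 249) mod 7 = 4 -> Friday
Weekend days: Saturday, Sunday

No


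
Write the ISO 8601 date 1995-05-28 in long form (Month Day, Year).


ISO 1995-05-28 parses as year=1995, month=05, day=28
Month 5 -> May

May 28, 1995


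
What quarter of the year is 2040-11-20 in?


Month: November (month 11)
Q1: Jan-Mar, Q2: Apr-Jun, Q3: Jul-Sep, Q4: Oct-Dec

Q4


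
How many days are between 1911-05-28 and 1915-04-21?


From 1911-05-28 to 1915-04-21
1911-05-28: days before May = 31 + 28 + 31 + 30 = 120 (1911 is not a leap year); day of year = 120 + 28 = 148
1915-04-21: days before April = 31 + 28 + 31 = 90 (1915 is not a leap year); day of year = 90 + 21 = 111
Rest of 1911: 365 - 148 = 217
Full years 1912 (366), 1913 (365), 1914 (365): 1096
Total = 217 + 1096 + 111 = 1424

1424 days


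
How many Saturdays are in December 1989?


December 1989 has 31 days
Anchor: Jan 1, 1989. With p = 1989 - 1 = 1988: (p + p//4 - p//100 + p//400) mod 7 = (1988 + 497 - 19 + 4) mod 7 = 2470 mod 7 = 6 -> Sunday (Mon=0 ... Sun=6)
Days before December (Jan-Nov): 334; December 1 index = (6 + 334) mod 7 = 4 -> Friday
First Saturday is December 2
Saturdays: 2, 9, 16, 23, 30

5 Saturdays


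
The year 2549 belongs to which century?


Century = (year - 1) // 100 + 1
= (2549 - 1) // 100 + 1
= 2548 // 100 + 1
= 25 + 1

26th century


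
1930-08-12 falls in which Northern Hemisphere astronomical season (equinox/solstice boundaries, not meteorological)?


Date: August 12
Astronomical Summer (approx.; exact equinox/solstice day varies by year): June 21 to September 21
August 12 falls within the Summer window

Summer


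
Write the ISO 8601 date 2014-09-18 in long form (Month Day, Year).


ISO 2014-09-18 parses as year=2014, month=09, day=18
Month 9 -> September

September 18, 2014


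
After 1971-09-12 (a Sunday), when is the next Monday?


Current: Sunday
Target: Monday
Days ahead: 1

Next Monday: 1971-09-13


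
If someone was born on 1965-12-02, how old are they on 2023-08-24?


Birth: 1965-12-02
Reference: 2023-08-24
Year difference: 2023 - 1965 = 58
Birthday not yet reached in 2023, subtract 1

57 years old


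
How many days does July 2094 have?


July 2094

31 days


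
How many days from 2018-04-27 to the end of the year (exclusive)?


Day of year: 117 of 365
Remaining = 365 - 117

248 days


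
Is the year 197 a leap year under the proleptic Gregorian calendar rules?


Gregorian leap year rule: divisible by 4, but not by 100, unless also by 400.
197 is not divisible by 4 -> not a leap year

No


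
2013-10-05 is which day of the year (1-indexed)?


Date: October 5, 2013
Days in months 1 through 9: 273
Plus 5 days in October

Day of year: 278


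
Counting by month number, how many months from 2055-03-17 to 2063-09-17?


From March 2055 to September 2063
8 years * 12 = 96 months, plus 6 months = 102

102 months


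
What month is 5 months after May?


May is month 5
5 + 5 = 10

October


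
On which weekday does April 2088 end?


April 2088 has 30 days
Anchor: Jan 1, 2088. With p = 2088 - 1 = 2087: (p + p//4 - p//100 + p//400) mod 7 = (2087 + 521 - 20 + 5) mod 7 = 2593 mod 7 = 3 -> Thursday (Mon=0 ... Sun=6)
Days before April (Jan-Mar): 91; April 1 index = (3 + 91) mod 7 = 3 -> Thursday
Last day offset: 30 - 1 = 29 days
Weekday index = (3 + 29) mod 7 = 4

Friday, April 30


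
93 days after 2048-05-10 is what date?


Start: 2048-05-10, add 93 days
May 2048 has 31 days: 31 - 10 = 21 days to May 31 -> 72 left
June 2048 has 30 days -> 42 left
July 2048 has 31 days -> 11 left
August 2048: 11 <= 31 -> lands on August 11

Result: 2048-08-11


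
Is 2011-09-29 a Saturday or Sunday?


Anchor: Jan 1, 2011. With p = 2011 - 1 = 2010: (p + p//4 - p//100 + p//400) mod 7 = (2010 + 502 - 20 + 5) mod 7 = 2497 mod 7 = 5 -> Saturday (Mon=0 ... Sun=6)
Day of year: 272; offset = 271
Weekday index = (5 + 271) mod 7 = 3 -> Thursday
Weekend days: Saturday, Sunday

No


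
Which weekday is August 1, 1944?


Target: August 1, 1944
Anchor: Jan 1, 1944. With p = 1944 - 1 = 1943: (p + p//4 - p//100 + p//400) mod 7 = (1943 + 485 - 19 + 4) mod 7 = 2413 mod 7 = 5 -> Saturday (Mon=0 ... Sun=6)
Days before August (Jan-Jul): 213 days
Weekday index = (5 + 213) mod 7 = 1

Tuesday


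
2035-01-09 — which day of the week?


Date: January 9, 2035
Anchor: Jan 1, 2035. With p = 2035 - 1 = 2034: (p + p//4 - p//100 + p//400) mod 7 = (2034 + 508 - 20 + 5) mod 7 = 2527 mod 7 = 0 -> Monday (Mon=0 ... Sun=6)
Days into year = 9 - 1 = 8
Weekday index = (0 + 8) mod 7 = 1

Day of the week: Tuesday


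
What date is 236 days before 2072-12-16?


Start: 2072-12-16, subtract 236 days
Back 16 days from December 16 reaches November 30, 2072 -> 220 left
November 2072 has 30 days -> back to October 31, 2072 -> 190 left
October 2072 has 31 days -> back to September 30, 2072 -> 159 left
September 2072 has 30 days -> back to August 31, 2072 -> 129 left
August 2072 has 31 days -> back to July 31, 2072 -> 98 left
July 2072 has 31 days -> back to June 30, 2072 -> 67 left
June 2072 has 30 days -> back to May 31, 2072 -> 37 left
May 2072 has 31 days -> back to April 30, 2072 -> 6 left
April 2072: 30 - 6 = 24 -> lands on April 24

Result: 2072-04-24


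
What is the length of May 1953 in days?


May 1953

31 days


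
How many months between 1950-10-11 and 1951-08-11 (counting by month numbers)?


From October 1950 to August 1951
1 year * 12 = 12 months, minus 2 months = 10

10 months


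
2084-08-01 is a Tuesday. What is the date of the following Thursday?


Current: Tuesday
Target: Thursday
Days ahead: 2

Next Thursday: 2084-08-03


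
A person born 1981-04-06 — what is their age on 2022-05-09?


Birth: 1981-04-06
Reference: 2022-05-09
Year difference: 2022 - 1981 = 41

41 years old


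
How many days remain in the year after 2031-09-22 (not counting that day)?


Day of year: 265 of 365
Remaining = 365 - 265

100 days


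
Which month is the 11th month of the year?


Month 11 of 12

November


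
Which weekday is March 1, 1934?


Target: March 1, 1934
Anchor: Jan 1, 1934. With p = 1934 - 1 = 1933: (p + p//4 - p//100 + p//400) mod 7 = (1933 + 483 - 19 + 4) mod 7 = 2401 mod 7 = 0 -> Monday (Mon=0 ... Sun=6)
Days before March (Jan-Feb): 59 days
Weekday index = (0 + 59) mod 7 = 3

Thursday


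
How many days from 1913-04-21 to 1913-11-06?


From 1913-04-21 to 1913-11-06
1913-04-21: days before April = 31 + 28 + 31 = 90 (1913 is not a leap year); day of year = 90 + 21 = 111
1913-11-06: days before November = 31 + 28 + 31 + 30 + 31 + 30 + 31 + 31 + 30 + 31 = 304 (1913 is not a leap year); day of year = 304 + 6 = 310
Same year: 310 - 111 = 199

199 days


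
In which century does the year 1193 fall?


Century = (year - 1) // 100 + 1
= (1193 - 1) // 100 + 1
= 1192 // 100 + 1
= 11 + 1

12th century


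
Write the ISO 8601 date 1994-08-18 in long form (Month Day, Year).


ISO 1994-08-18 parses as year=1994, month=08, day=18
Month 8 -> August

August 18, 1994


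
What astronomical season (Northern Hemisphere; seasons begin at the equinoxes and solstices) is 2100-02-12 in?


Date: February 12
Astronomical Winter (approx.; exact equinox/solstice day varies by year): December 21 to March 19
February 12 falls within the Winter window

Winter


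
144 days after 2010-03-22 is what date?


Start: 2010-03-22, add 144 days
March 2010 has 31 days: 31 - 22 = 9 days to March 31 -> 135 left
April 2010 has 30 days -> 105 left
May 2010 has 31 days -> 74 left
June 2010 has 30 days -> 44 left
July 2010 has 31 days -> 13 left
August 2010: 13 <= 31 -> lands on August 13

Result: 2010-08-13


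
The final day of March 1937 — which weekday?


March 1937 has 31 days
Anchor: Jan 1, 1937. With p = 1937 - 1 = 1936: (p + p//4 - p//100 + p//400) mod 7 = (1936 + 484 - 19 + 4) mod 7 = 2405 mod 7 = 4 -> Friday (Mon=0 ... Sun=6)
Days before March (Jan-Feb): 59; March 1 index = (4 + 59) mod 7 = 0 -> Monday
Last day offset: 31 - 1 = 30 days
Weekday index = (0 + 30) mod 7 = 2

Wednesday, March 31


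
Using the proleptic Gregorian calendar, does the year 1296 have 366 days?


Gregorian leap year rule: divisible by 4, but not by 100, unless also by 400.
1296 is divisible by 4 but not 100 -> leap year

Yes


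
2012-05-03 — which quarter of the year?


Month: May (month 5)
Q1: Jan-Mar, Q2: Apr-Jun, Q3: Jul-Sep, Q4: Oct-Dec

Q2


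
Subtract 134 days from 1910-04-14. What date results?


Start: 1910-04-14, subtract 134 days
Back 14 days from April 14 reaches March 31, 1910 -> 120 left
March 1910 has 31 days -> back to February 28, 1910 -> 89 left
February 1910 has 28 days -> back to January 31, 1910 -> 61 left
January 1910 has 31 days -> back to December 31, 1909 -> 30 left
December 1909: 31 - 30 = 1 -> lands on December 1

Result: 1909-12-01


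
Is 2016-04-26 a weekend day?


Anchor: Jan 1, 2016. With p = 2016 - 1 = 2015: (p + p//4 - p//100 + p//400) mod 7 = (2015 + 503 - 20 + 5) mod 7 = 2503 mod 7 = 4 -> Friday (Mon=0 ... Sun=6)
Day of year: 117; offset = 116
Weekday index = (4 + 116) mod 7 = 1 -> Tuesday
Weekend days: Saturday, Sunday

No


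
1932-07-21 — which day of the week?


Date: July 21, 1932
Anchor: Jan 1, 1932. With p = 1932 - 1 = 1931: (p + p//4 - p//100 + p//400) mod 7 = (1931 + 482 - 19 + 4) mod 7 = 2398 mod 7 = 4 -> Friday (Mon=0 ... Sun=6)
Days before July (Jan-Jun): 182; offset = 182 + 21 - 1 = 202
Weekday index = (4 + 202) mod 7 = 3

Day of the week: Thursday


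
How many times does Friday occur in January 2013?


January 2013 has 31 days
Anchor: Jan 1, 2013. With p = 2013 - 1 = 2012: (p + p//4 - p//100 + p//400) mod 7 = (2012 + 503 - 20 + 5) mod 7 = 2500 mod 7 = 1 -> Tuesday (Mon=0 ... Sun=6)
January 1 is the anchor itself -> Tuesday
First Friday is January 4
Fridays: 4, 11, 18, 25

4 Fridays


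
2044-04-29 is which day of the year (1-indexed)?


Date: April 29, 2044
Days in months 1 through 3: 91
Plus 29 days in April

Day of year: 120


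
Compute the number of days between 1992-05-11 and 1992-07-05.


From 1992-05-11 to 1992-07-05
1992-05-11: days before May = 31 + 29 + 31 + 30 = 121 (1992 is a leap year); day of year = 121 + 11 = 132
1992-07-05: days before July = 31 + 29 + 31 + 30 + 31 + 30 = 182 (1992 is a leap year); day of year = 182 + 5 = 187
Same year: 187 - 132 = 55

55 days


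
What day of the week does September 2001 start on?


Target: September 1, 2001
Anchor: Jan 1, 2001. With p = 2001 - 1 = 2000: (p + p//4 - p//100 + p//400) mod 7 = (2000 + 500 - 20 + 5) mod 7 = 2485 mod 7 = 0 -> Monday (Mon=0 ... Sun=6)
Days before September (Jan-Aug): 243 days
Weekday index = (0 + 243) mod 7 = 5

Saturday


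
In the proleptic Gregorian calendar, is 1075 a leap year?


Gregorian leap year rule: divisible by 4, but not by 100, unless also by 400.
1075 is not divisible by 4 -> not a leap year

No


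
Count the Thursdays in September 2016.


September 2016 has 30 days
Anchor: Jan 1, 2016. With p = 2016 - 1 = 2015: (p + p//4 - p//100 + p//400) mod 7 = (2015 + 503 - 20 + 5) mod 7 = 2503 mod 7 = 4 -> Friday (Mon=0 ... Sun=6)
Days before September (Jan-Aug): 244; September 1 index = (4 + 244) mod 7 = 3 -> Thursday
First Thursday is September 1
Thursdays: 1, 8, 15, 22, 29

5 Thursdays


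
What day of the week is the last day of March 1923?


March 1923 has 31 days
Anchor: Jan 1, 1923. With p = 1923 - 1 = 1922: (p + p//4 - p//100 + p//400) mod 7 = (1922 + 480 - 19 + 4) mod 7 = 2387 mod 7 = 0 -> Monday (Mon=0 ... Sun=6)
Days before March (Jan-Feb): 59; March 1 index = (0 + 59) mod 7 = 3 -> Thursday
Last day offset: 31 - 1 = 30 days
Weekday index = (3 + 30) mod 7 = 5

Saturday, March 31


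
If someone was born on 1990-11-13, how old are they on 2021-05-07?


Birth: 1990-11-13
Reference: 2021-05-07
Year difference: 2021 - 1990 = 31
Birthday not yet reached in 2021, subtract 1

30 years old


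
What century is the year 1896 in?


Century = (year - 1) // 100 + 1
= (1896 - 1) // 100 + 1
= 1895 // 100 + 1
= 18 + 1

19th century


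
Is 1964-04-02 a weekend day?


Anchor: Jan 1, 1964. With p = 1964 - 1 = 1963: (p + p//4 - p//100 + p//400) mod 7 = (1963 + 490 - 19 + 4) mod 7 = 2438 mod 7 = 2 -> Wednesday (Mon=0 ... Sun=6)
Day of year: 93; offset = 92
Weekday index = (2 + 92) mod 7 = 3 -> Thursday
Weekend days: Saturday, Sunday

No


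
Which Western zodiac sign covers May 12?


Date: May 12
Conventional tropical zodiac dates: Taurus from April 20 onward; Gemini starts May 21
May 12 falls within the Taurus range

Taurus


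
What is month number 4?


Month 4 of 12

April


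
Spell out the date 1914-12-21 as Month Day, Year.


ISO 1914-12-21 parses as year=1914, month=12, day=21
Month 12 -> December

December 21, 1914


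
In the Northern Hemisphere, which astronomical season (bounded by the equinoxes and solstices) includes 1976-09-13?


Date: September 13
Astronomical Summer (approx.; exact equinox/solstice day varies by year): June 21 to September 21
September 13 falls within the Summer window

Summer


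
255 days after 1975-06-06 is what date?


Start: 1975-06-06, add 255 days
June 1975 has 30 days: 30 - 6 = 24 days to June 30 -> 231 left
July 1975 has 31 days -> 200 left
August 1975 has 31 days -> 169 left
September 1975 has 30 days -> 139 left
October 1975 has 31 days -> 108 left
November 1975 has 30 days -> 78 left
December 1975 has 31 days -> 47 left
January 1976 has 31 days -> 16 left
February 1976: 16 <= 29 -> lands on February 16

Result: 1976-02-16


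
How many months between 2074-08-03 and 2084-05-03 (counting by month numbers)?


From August 2074 to May 2084
10 years * 12 = 120 months, minus 3 months = 117

117 months


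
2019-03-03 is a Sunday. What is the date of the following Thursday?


Current: Sunday
Target: Thursday
Days ahead: 4

Next Thursday: 2019-03-07


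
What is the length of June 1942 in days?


June 1942

30 days


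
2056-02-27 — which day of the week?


Date: February 27, 2056
Anchor: Jan 1, 2056. With p = 2056 - 1 = 2055: (p + p//4 - p//100 + p//400) mod 7 = (2055 + 513 - 20 + 5) mod 7 = 2553 mod 7 = 5 -> Saturday (Mon=0 ... Sun=6)
Days before February (Jan): 31; offset = 31 + 27 - 1 = 57
Weekday index = (5 + 57) mod 7 = 6

Day of the week: Sunday


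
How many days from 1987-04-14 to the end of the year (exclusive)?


Day of year: 104 of 365
Remaining = 365 - 104

261 days


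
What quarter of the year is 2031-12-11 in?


Month: December (month 12)
Q1: Jan-Mar, Q2: Apr-Jun, Q3: Jul-Sep, Q4: Oct-Dec

Q4


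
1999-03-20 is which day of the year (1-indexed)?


Date: March 20, 1999
Days in months 1 through 2: 59
Plus 20 days in March

Day of year: 79


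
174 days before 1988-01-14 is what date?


Start: 1988-01-14, subtract 174 days
Back 14 days from January 14 reaches December 31, 1987 -> 160 left
December 1987 has 31 days -> back to November 30, 1987 -> 129 left
November 1987 has 30 days -> back to October 31, 1987 -> 99 left
October 1987 has 31 days -> back to September 30, 1987 -> 68 left
September 1987 has 30 days -> back to August 31, 1987 -> 38 left
August 1987 has 31 days -> back to July 31, 1987 -> 7 left
July 1987: 31 - 7 = 24 -> lands on July 24

Result: 1987-07-24


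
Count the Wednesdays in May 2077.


May 2077 has 31 days
Anchor: Jan 1, 2077. With p = 2077 - 1 = 2076: (p + p//4 - p//100 + p//400) mod 7 = (2076 + 519 - 20 + 5) mod 7 = 2580 mod 7 = 4 -> Friday (Mon=0 ... Sun=6)
Days before May (Jan-Apr): 120; May 1 index = (4 + 120) mod 7 = 5 -> Saturday
First Wednesday is May 5
Wednesdays: 5, 12, 19, 26

4 Wednesdays


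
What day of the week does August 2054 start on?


Target: August 1, 2054
Anchor: Jan 1, 2054. With p = 2054 - 1 = 2053: (p + p//4 - p//100 + p//400) mod 7 = (2053 + 513 - 20 + 5) mod 7 = 2551 mod 7 = 3 -> Thursday (Mon=0 ... Sun=6)
Days before August (Jan-Jul): 212 days
Weekday index = (3 + 212) mod 7 = 5

Saturday


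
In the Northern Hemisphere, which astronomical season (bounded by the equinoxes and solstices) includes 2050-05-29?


Date: May 29
Astronomical Spring (approx.; exact equinox/solstice day varies by year): March 20 to June 20
May 29 falls within the Spring window

Spring


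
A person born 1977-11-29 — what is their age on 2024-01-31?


Birth: 1977-11-29
Reference: 2024-01-31
Year difference: 2024 - 1977 = 47
Birthday not yet reached in 2024, subtract 1

46 years old


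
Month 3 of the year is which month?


Month 3 of 12

March


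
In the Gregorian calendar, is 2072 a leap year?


Gregorian leap year rule: divisible by 4, but not by 100, unless also by 400.
2072 is divisible by 4 but not 100 -> leap year

Yes


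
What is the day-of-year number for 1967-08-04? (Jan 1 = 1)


Date: August 4, 1967
Days in months 1 through 7: 212
Plus 4 days in August

Day of year: 216


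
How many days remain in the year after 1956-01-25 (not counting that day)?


Day of year: 25 of 366
Remaining = 366 - 25

341 days


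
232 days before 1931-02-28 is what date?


Start: 1931-02-28, subtract 232 days
Back 28 days from February 28 reaches January 31, 1931 -> 204 left
January 1931 has 31 days -> back to December 31, 1930 -> 173 left
December 1930 has 31 days -> back to November 30, 1930 -> 142 left
November 1930 has 30 days -> back to October 31, 1930 -> 112 left
October 1930 has 31 days -> back to September 30, 1930 -> 81 left
September 1930 has 30 days -> back to August 31, 1930 -> 51 left
August 1930 has 31 days -> back to July 31, 1930 -> 20 left
July 1930: 31 - 20 = 11 -> lands on July 11

Result: 1930-07-11


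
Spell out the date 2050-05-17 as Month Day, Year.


ISO 2050-05-17 parses as year=2050, month=05, day=17
Month 5 -> May

May 17, 2050


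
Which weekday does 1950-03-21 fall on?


Date: March 21, 1950
Anchor: Jan 1, 1950. With p = 1950 - 1 = 1949: (p + p//4 - p//100 + p//400) mod 7 = (1949 + 487 - 19 + 4) mod 7 = 2421 mod 7 = 6 -> Sunday (Mon=0 ... Sun=6)
Days before March (Jan-Feb): 59; offset = 59 + 21 - 1 = 79
Weekday index = (6 + 79) mod 7 = 1

Day of the week: Tuesday


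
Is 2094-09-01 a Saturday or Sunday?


Anchor: Jan 1, 2094. With p = 2094 - 1 = 2093: (p + p//4 - p//100 + p//400) mod 7 = (2093 + 523 - 20 + 5) mod 7 = 2601 mod 7 = 4 -> Friday (Mon=0 ... Sun=6)
Day of year: 244; offset = 243
Weekday index = (4 + 243) mod 7 = 2 -> Wednesday
Weekend days: Saturday, Sunday

No


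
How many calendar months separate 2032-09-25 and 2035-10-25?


From September 2032 to October 2035
3 years * 12 = 36 months, plus 1 month = 37

37 months


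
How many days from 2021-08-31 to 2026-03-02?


From 2021-08-31 to 2026-03-02
2021-08-31: days before August = 31 + 28 + 31 + 30 + 31 + 30 + 31 = 212 (2021 is not a leap year); day of year = 212 + 31 = 243
2026-03-02: days before March = 31 + 28 = 59 (2026 is not a leap year); day of year = 59 + 2 = 61
Rest of 2021: 365 - 243 = 122
Full years 2022 (365), 2023 (365), 2024 (366), 2025 (365): 1461
Total = 122 + 1461 + 61 = 1644

1644 days


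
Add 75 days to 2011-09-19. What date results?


Start: 2011-09-19, add 75 days
September 2011 has 30 days: 30 - 19 = 11 days to September 30 -> 64 left
October 2011 has 31 days -> 33 left
November 2011 has 30 days -> 3 left
December 2011: 3 <= 31 -> lands on December 3

Result: 2011-12-03


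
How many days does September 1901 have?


September 1901

30 days


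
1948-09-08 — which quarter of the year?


Month: September (month 9)
Q1: Jan-Mar, Q2: Apr-Jun, Q3: Jul-Sep, Q4: Oct-Dec

Q3


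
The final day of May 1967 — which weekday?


May 1967 has 31 days
Anchor: Jan 1, 1967. With p = 1967 - 1 = 1966: (p + p//4 - p//100 + p//400) mod 7 = (1966 + 491 - 19 + 4) mod 7 = 2442 mod 7 = 6 -> Sunday (Mon=0 ... Sun=6)
Days before May (Jan-Apr): 120; May 1 index = (6 + 120) mod 7 = 0 -> Monday
Last day offset: 31 - 1 = 30 days
Weekday index = (0 + 30) mod 7 = 2

Wednesday, May 31


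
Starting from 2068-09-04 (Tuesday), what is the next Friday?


Current: Tuesday
Target: Friday
Days ahead: 3

Next Friday: 2068-09-07


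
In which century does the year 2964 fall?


Century = (year - 1) // 100 + 1
= (2964 - 1) // 100 + 1
= 2963 // 100 + 1
= 29 + 1

30th century


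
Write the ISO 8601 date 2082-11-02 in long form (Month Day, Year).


ISO 2082-11-02 parses as year=2082, month=11, day=02
Month 11 -> November

November 2, 2082


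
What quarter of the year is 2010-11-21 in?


Month: November (month 11)
Q1: Jan-Mar, Q2: Apr-Jun, Q3: Jul-Sep, Q4: Oct-Dec

Q4


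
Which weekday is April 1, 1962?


Target: April 1, 1962
Anchor: Jan 1, 1962. With p = 1962 - 1 = 1961: (p + p//4 - p//100 + p//400) mod 7 = (1961 + 490 - 19 + 4) mod 7 = 2436 mod 7 = 0 -> Monday (Mon=0 ... Sun=6)
Days before April (Jan-Mar): 90 days
Weekday index = (0 + 90) mod 7 = 6

Sunday


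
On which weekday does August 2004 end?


August 2004 has 31 days
Anchor: Jan 1, 2004. With p = 2004 - 1 = 2003: (p + p//4 - p//100 + p//400) mod 7 = (2003 + 500 - 20 + 5) mod 7 = 2488 mod 7 = 3 -> Thursday (Mon=0 ... Sun=6)
Days before August (Jan-Jul): 213; August 1 index = (3 + 213) mod 7 = 6 -> Sunday
Last day offset: 31 - 1 = 30 days
Weekday index = (6 + 30) mod 7 = 1

Tuesday, August 31


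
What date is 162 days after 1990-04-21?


Start: 1990-04-21, add 162 days
April 1990 has 30 days: 30 - 21 = 9 days to April 30 -> 153 left
May 1990 has 31 days -> 122 left
June 1990 has 30 days -> 92 left
July 1990 has 31 days -> 61 left
August 1990 has 31 days -> 30 left
September 1990: 30 <= 30 -> lands on September 30

Result: 1990-09-30


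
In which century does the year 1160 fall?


Century = (year - 1) // 100 + 1
= (1160 - 1) // 100 + 1
= 1159 // 100 + 1
= 11 + 1

12th century


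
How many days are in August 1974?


August 1974

31 days


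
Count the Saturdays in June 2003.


June 2003 has 30 days
Anchor: Jan 1, 2003. With p = 2003 - 1 = 2002: (p + p//4 - p//100 + p//400) mod 7 = (2002 + 500 - 20 + 5) mod 7 = 2487 mod 7 = 2 -> Wednesday (Mon=0 ... Sun=6)
Days before June (Jan-May): 151; June 1 index = (2 + 151) mod 7 = 6 -> Sunday
First Saturday is June 7
Saturdays: 7, 14, 21, 28

4 Saturdays


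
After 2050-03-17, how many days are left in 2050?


Day of year: 76 of 365
Remaining = 365 - 76

289 days


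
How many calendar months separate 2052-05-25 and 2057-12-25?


From May 2052 to December 2057
5 years * 12 = 60 months, plus 7 months = 67

67 months


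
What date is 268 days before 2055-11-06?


Start: 2055-11-06, subtract 268 days
Back 6 days from November 6 reaches October 31, 2055 -> 262 left
October 2055 has 31 days -> back to September 30, 2055 -> 231 left
September 2055 has 30 days -> back to August 31, 2055 -> 201 left
August 2055 has 31 days -> back to July 31, 2055 -> 170 left
July 2055 has 31 days -> back to June 30, 2055 -> 139 left
June 2055 has 30 days -> back to May 31, 2055 -> 109 left
May 2055 has 31 days -> back to April 30, 2055 -> 78 left
April 2055 has 30 days -> back to March 31, 2055 -> 48 left
March 2055 has 31 days -> back to February 28, 2055 -> 17 left
February 2055: 28 - 17 = 11 -> lands on February 11

Result: 2055-02-11


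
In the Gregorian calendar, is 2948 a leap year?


Gregorian leap year rule: divisible by 4, but not by 100, unless also by 400.
2948 is divisible by 4 but not 100 -> leap year

Yes


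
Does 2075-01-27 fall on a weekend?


Anchor: Jan 1, 2075. With p = 2075 - 1 = 2074: (p + p//4 - p//100 + p//400) mod 7 = (2074 + 518 - 20 + 5) mod 7 = 2577 mod 7 = 1 -> Tuesday (Mon=0 ... Sun=6)
Day of year: 27; offset = 26
Weekday index = (1 + 26) mod 7 = 6 -> Sunday
Weekend days: Saturday, Sunday

Yes


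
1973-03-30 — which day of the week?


Date: March 30, 1973
Anchor: Jan 1, 1973. With p = 1973 - 1 = 1972: (p + p//4 - p//100 + p//400) mod 7 = (1972 + 493 - 19 + 4) mod 7 = 2450 mod 7 = 0 -> Monday (Mon=0 ... Sun=6)
Days before March (Jan-Feb): 59; offset = 59 + 30 - 1 = 88
Weekday index = (0 + 88) mod 7 = 4

Day of the week: Friday


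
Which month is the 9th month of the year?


Month 9 of 12

September


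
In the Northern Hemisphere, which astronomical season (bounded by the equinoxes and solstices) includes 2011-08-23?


Date: August 23
Astronomical Summer (approx.; exact equinox/solstice day varies by year): June 21 to September 21
August 23 falls within the Summer window

Summer


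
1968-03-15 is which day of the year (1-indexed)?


Date: March 15, 1968
Days in months 1 through 2: 60
Plus 15 days in March

Day of year: 75


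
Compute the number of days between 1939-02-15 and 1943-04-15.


From 1939-02-15 to 1943-04-15
1939-02-15: days before February = 31; day of year = 31 + 15 = 46
1943-04-15: days before April = 31 + 28 + 31 = 90 (1943 is not a leap year); day of year = 90 + 15 = 105
Rest of 1939: 365 - 46 = 319
Full years 1940 (366), 1941 (365), 1942 (365): 1096
Total = 319 + 1096 + 105 = 1520

1520 days


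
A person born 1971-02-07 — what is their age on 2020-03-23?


Birth: 1971-02-07
Reference: 2020-03-23
Year difference: 2020 - 1971 = 49

49 years old


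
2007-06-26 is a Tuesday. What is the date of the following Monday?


Current: Tuesday
Target: Monday
Days ahead: 6

Next Monday: 2007-07-02


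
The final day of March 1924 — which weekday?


March 1924 has 31 days
Anchor: Jan 1, 1924. With p = 1924 - 1 = 1923: (p + p//4 - p//100 + p//400) mod 7 = (1923 + 480 - 19 + 4) mod 7 = 2388 mod 7 = 1 -> Tuesday (Mon=0 ... Sun=6)
Days before March (Jan-Feb): 60; March 1 index = (1 + 60) mod 7 = 5 -> Saturday
Last day offset: 31 - 1 = 30 days
Weekday index = (5 + 30) mod 7 = 0

Monday, March 31


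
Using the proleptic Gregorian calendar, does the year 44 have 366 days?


Gregorian leap year rule: divisible by 4, but not by 100, unless also by 400.
44 is divisible by 4 but not 100 -> leap year

Yes


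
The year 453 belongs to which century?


Century = (year - 1) // 100 + 1
= (453 - 1) // 100 + 1
= 452 // 100 + 1
= 4 + 1

5th century


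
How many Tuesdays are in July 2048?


July 2048 has 31 days
Anchor: Jan 1, 2048. With p = 2048 - 1 = 2047: (p + p//4 - p//100 + p//400) mod 7 = (2047 + 511 - 20 + 5) mod 7 = 2543 mod 7 = 2 -> Wednesday (Mon=0 ... Sun=6)
Days before July (Jan-Jun): 182; July 1 index = (2 + 182) mod 7 = 2 -> Wednesday
First Tuesday is July 7
Tuesdays: 7, 14, 21, 28

4 Tuesdays


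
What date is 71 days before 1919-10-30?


Start: 1919-10-30, subtract 71 days
Back 30 days from October 30 reaches September 30, 1919 -> 41 left
September 1919 has 30 days -> back to August 31, 1919 -> 11 left
August 1919: 31 - 11 = 20 -> lands on August 20

Result: 1919-08-20


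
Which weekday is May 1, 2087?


Target: May 1, 2087
Anchor: Jan 1, 2087. With p = 2087 - 1 = 2086: (p + p//4 - p//100 + p//400) mod 7 = (2086 + 521 - 20 + 5) mod 7 = 2592 mod 7 = 2 -> Wednesday (Mon=0 ... Sun=6)
Days before May (Jan-Apr): 120 days
Weekday index = (2 + 120) mod 7 = 3

Thursday


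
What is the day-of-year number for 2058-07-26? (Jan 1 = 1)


Date: July 26, 2058
Days in months 1 through 6: 181
Plus 26 days in July

Day of year: 207


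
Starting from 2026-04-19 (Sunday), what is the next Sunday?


Current: Sunday
Target: Sunday
Days ahead: 7

Next Sunday: 2026-04-26


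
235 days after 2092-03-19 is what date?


Start: 2092-03-19, add 235 days
March 2092 has 31 days: 31 - 19 = 12 days to March 31 -> 223 left
April 2092 has 30 days -> 193 left
May 2092 has 31 days -> 162 left
June 2092 has 30 days -> 132 left
July 2092 has 31 days -> 101 left
August 2092 has 31 days -> 70 left
September 2092 has 30 days -> 40 left
October 2092 has 31 days -> 9 left
November 2092: 9 <= 30 -> lands on November 9

Result: 2092-11-09


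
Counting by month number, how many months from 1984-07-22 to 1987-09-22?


From July 1984 to September 1987
3 years * 12 = 36 months, plus 2 months = 38

38 months


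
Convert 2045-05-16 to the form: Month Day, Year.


ISO 2045-05-16 parses as year=2045, month=05, day=16
Month 5 -> May

May 16, 2045


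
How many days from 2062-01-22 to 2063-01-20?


From 2062-01-22 to 2063-01-20
2062-01-22: day of year = 22
2063-01-20: day of year = 20
Rest of 2062: 365 - 22 = 343
Total = 343 + 20 = 363

363 days


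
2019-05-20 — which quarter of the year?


Month: May (month 5)
Q1: Jan-Mar, Q2: Apr-Jun, Q3: Jul-Sep, Q4: Oct-Dec

Q2


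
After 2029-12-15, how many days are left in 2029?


Day of year: 349 of 365
Remaining = 365 - 349

16 days


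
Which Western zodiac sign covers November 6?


Date: November 6
Conventional tropical zodiac dates: Scorpio from October 23 onward; Sagittarius starts November 22
November 6 falls within the Scorpio range

Scorpio


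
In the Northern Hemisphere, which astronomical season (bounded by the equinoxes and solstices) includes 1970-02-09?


Date: February 9
Astronomical Winter (approx.; exact equinox/solstice day varies by year): December 21 to March 19
February 9 falls within the Winter window

Winter


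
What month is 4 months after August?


August is month 8
8 + 4 = 12

December


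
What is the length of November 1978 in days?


November 1978

30 days


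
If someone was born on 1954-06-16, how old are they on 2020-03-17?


Birth: 1954-06-16
Reference: 2020-03-17
Year difference: 2020 - 1954 = 66
Birthday not yet reached in 2020, subtract 1

65 years old


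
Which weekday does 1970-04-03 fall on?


Date: April 3, 1970
Anchor: Jan 1, 1970. With p = 1970 - 1 = 1969: (p + p//4 - p//100 + p//400) mod 7 = (1969 + 492 - 19 + 4) mod 7 = 2446 mod 7 = 3 -> Thursday (Mon=0 ... Sun=6)
Days before April (Jan-Mar): 90; offset = 90 + 3 - 1 = 92
Weekday index = (3 + 92) mod 7 = 4

Day of the week: Friday


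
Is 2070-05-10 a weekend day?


Anchor: Jan 1, 2070. With p = 2070 - 1 = 2069: (p + p//4 - p//100 + p//400) mod 7 = (2069 + 517 - 20 + 5) mod 7 = 2571 mod 7 = 2 -> Wednesday (Mon=0 ... Sun=6)
Day of year: 130; offset = 129
Weekday index = (2 + 129) mod 7 = 5 -> Saturday
Weekend days: Saturday, Sunday

Yes


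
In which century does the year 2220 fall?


Century = (year - 1) // 100 + 1
= (2220 - 1) // 100 + 1
= 2219 // 100 + 1
= 22 + 1

23rd century


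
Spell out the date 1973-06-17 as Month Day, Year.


ISO 1973-06-17 parses as year=1973, month=06, day=17
Month 6 -> June

June 17, 1973


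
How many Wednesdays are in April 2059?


April 2059 has 30 days
Anchor: Jan 1, 2059. With p = 2059 - 1 = 2058: (p + p//4 - p//100 + p//400) mod 7 = (2058 + 514 - 20 + 5) mod 7 = 2557 mod 7 = 2 -> Wednesday (Mon=0 ... Sun=6)
Days before April (Jan-Mar): 90; April 1 index = (2 + 90) mod 7 = 1 -> Tuesday
First Wednesday is April 2
Wednesdays: 2, 9, 16, 23, 30

5 Wednesdays


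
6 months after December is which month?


December is month 12
12 + 6 = 18; wrap: 18 - 12 = 6

June


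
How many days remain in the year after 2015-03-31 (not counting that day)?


Day of year: 90 of 365
Remaining = 365 - 90

275 days


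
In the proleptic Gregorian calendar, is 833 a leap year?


Gregorian leap year rule: divisible by 4, but not by 100, unless also by 400.
833 is not divisible by 4 -> not a leap year

No


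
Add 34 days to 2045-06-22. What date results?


Start: 2045-06-22, add 34 days
June 2045 has 30 days: 30 - 22 = 8 days to June 30 -> 26 left
July 2045: 26 <= 31 -> lands on July 26

Result: 2045-07-26


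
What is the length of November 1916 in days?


November 1916

30 days


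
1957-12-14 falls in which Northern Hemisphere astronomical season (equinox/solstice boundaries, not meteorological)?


Date: December 14
Astronomical Autumn (approx.; exact equinox/solstice day varies by year): September 22 to December 20
December 14 falls within the Autumn window

Autumn


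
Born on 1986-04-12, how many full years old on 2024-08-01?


Birth: 1986-04-12
Reference: 2024-08-01
Year difference: 2024 - 1986 = 38

38 years old


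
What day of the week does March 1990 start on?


Target: March 1, 1990
Anchor: Jan 1, 1990. With p = 1990 - 1 = 1989: (p + p//4 - p//100 + p//400) mod 7 = (1989 + 497 - 19 + 4) mod 7 = 2471 mod 7 = 0 -> Monday (Mon=0 ... Sun=6)
Days before March (Jan-Feb): 59 days
Weekday index = (0 + 59) mod 7 = 3

Thursday


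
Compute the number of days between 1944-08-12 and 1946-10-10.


From 1944-08-12 to 1946-10-10
1944-08-12: days before August = 31 + 29 + 31 + 30 + 31 + 30 + 31 = 213 (1944 is a leap year); day of year = 213 + 12 = 225
1946-10-10: days before October = 31 + 28 + 31 + 30 + 31 + 30 + 31 + 31 + 30 = 273 (1946 is not a leap year); day of year = 273 + 10 = 283
Rest of 1944: 366 - 225 = 141
Full years 1945 (365): 365
Total = 141 + 365 + 283 = 789

789 days


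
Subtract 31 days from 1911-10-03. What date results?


Start: 1911-10-03, subtract 31 days
Back 3 days from October 3 reaches September 30, 1911 -> 28 left
September 1911: 30 - 28 = 2 -> lands on September 2

Result: 1911-09-02


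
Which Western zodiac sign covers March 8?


Date: March 8
Conventional tropical zodiac dates: Pisces from February 19 onward; Aries starts March 21
March 8 falls within the Pisces range

Pisces


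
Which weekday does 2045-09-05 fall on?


Date: September 5, 2045
Anchor: Jan 1, 2045. With p = 2045 - 1 = 2044: (p + p//4 - p//100 + p//400) mod 7 = (2044 + 511 - 20 + 5) mod 7 = 2540 mod 7 = 6 -> Sunday (Mon=0 ... Sun=6)
Days before September (Jan-Aug): 243; offset = 243 + 5 - 1 = 247
Weekday index = (6 + 247) mod 7 = 1

Day of the week: Tuesday


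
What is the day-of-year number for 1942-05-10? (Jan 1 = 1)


Date: May 10, 1942
Days in months 1 through 4: 120
Plus 10 days in May

Day of year: 130


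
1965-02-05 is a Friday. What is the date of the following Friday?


Current: Friday
Target: Friday
Days ahead: 7

Next Friday: 1965-02-12


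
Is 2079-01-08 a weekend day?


Anchor: Jan 1, 2079. With p = 2079 - 1 = 2078: (p + p//4 - p//100 + p//400) mod 7 = (2078 + 519 - 20 + 5) mod 7 = 2582 mod 7 = 6 -> Sunday (Mon=0 ... Sun=6)
Day of year: 8; offset = 7
Weekday index = (6 + 7) mod 7 = 6 -> Sunday
Weekend days: Saturday, Sunday

Yes


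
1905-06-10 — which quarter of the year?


Month: June (month 6)
Q1: Jan-Mar, Q2: Apr-Jun, Q3: Jul-Sep, Q4: Oct-Dec

Q2


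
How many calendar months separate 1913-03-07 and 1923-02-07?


From March 1913 to February 1923
10 years * 12 = 120 months, minus 1 month = 119

119 months


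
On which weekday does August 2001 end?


August 2001 has 31 days
Anchor: Jan 1, 2001. With p = 2001 - 1 = 2000: (p + p//4 - p//100 + p//400) mod 7 = (2000 + 500 - 20 + 5) mod 7 = 2485 mod 7 = 0 -> Monday (Mon=0 ... Sun=6)
Days before August (Jan-Jul): 212; August 1 index = (0 + 212) mod 7 = 2 -> Wednesday
Last day offset: 31 - 1 = 30 days
Weekday index = (2 + 30) mod 7 = 4

Friday, August 31


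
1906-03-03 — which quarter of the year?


Month: March (month 3)
Q1: Jan-Mar, Q2: Apr-Jun, Q3: Jul-Sep, Q4: Oct-Dec

Q1


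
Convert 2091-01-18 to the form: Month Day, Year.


ISO 2091-01-18 parses as year=2091, month=01, day=18
Month 1 -> January

January 18, 2091


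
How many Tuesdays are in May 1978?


May 1978 has 31 days
Anchor: Jan 1, 1978. With p = 1978 - 1 = 1977: (p + p//4 - p//100 + p//400) mod 7 = (1977 + 494 - 19 + 4) mod 7 = 2456 mod 7 = 6 -> Sunday (Mon=0 ... Sun=6)
Days before May (Jan-Apr): 120; May 1 index = (6 + 120) mod 7 = 0 -> Monday
First Tuesday is May 2
Tuesdays: 2, 9, 16, 23, 30

5 Tuesdays


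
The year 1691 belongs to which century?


Century = (year - 1) // 100 + 1
= (1691 - 1) // 100 + 1
= 1690 // 100 + 1
= 16 + 1

17th century


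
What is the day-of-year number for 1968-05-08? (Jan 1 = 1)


Date: May 8, 1968
Days in months 1 through 4: 121
Plus 8 days in May

Day of year: 129


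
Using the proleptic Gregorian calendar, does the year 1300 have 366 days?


Gregorian leap year rule: divisible by 4, but not by 100, unless also by 400.
1300 is divisible by 100 but not 400 -> not a leap year

No


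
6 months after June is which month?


June is month 6
6 + 6 = 12

December


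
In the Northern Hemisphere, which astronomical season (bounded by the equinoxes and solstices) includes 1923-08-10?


Date: August 10
Astronomical Summer (approx.; exact equinox/solstice day varies by year): June 21 to September 21
August 10 falls within the Summer window

Summer


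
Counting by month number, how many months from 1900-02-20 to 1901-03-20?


From February 1900 to March 1901
1 year * 12 = 12 months, plus 1 month = 13

13 months


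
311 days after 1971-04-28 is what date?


Start: 1971-04-28, add 311 days
April 1971 has 30 days: 30 - 28 = 2 days to April 30 -> 309 left
May 1971 has 31 days -> 278 left
June 1971 has 30 days -> 248 left
July 1971 has 31 days -> 217 left
August 1971 has 31 days -> 186 left
September 1971 has 30 days -> 156 left
October 1971 has 31 days -> 125 left
November 1971 has 30 days -> 95 left
December 1971 has 31 days -> 64 left
January 1972 has 31 days -> 33 left
February 1972 has 29 days -> 4 left
March 1972: 4 <= 31 -> lands on March 4

Result: 1972-03-04


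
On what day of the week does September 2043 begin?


Target: September 1, 2043
Anchor: Jan 1, 2043. With p = 2043 - 1 = 2042: (p + p//4 - p//100 + p//400) mod 7 = (2042 + 510 - 20 + 5) mod 7 = 2537 mod 7 = 3 -> Thursday (Mon=0 ... Sun=6)
Days before September (Jan-Aug): 243 days
Weekday index = (3 + 243) mod 7 = 1

Tuesday


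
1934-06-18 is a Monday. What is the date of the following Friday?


Current: Monday
Target: Friday
Days ahead: 4

Next Friday: 1934-06-22


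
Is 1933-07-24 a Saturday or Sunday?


Anchor: Jan 1, 1933. With p = 1933 - 1 = 1932: (p + p//4 - p//100 + p//400) mod 7 = (1932 + 483 - 19 + 4) mod 7 = 2400 mod 7 = 6 -> Sunday (Mon=0 ... Sun=6)
Day of year: 205; offset = 204
Weekday index = (6 + 204) mod 7 = 0 -> Monday
Weekend days: Saturday, Sunday

No
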